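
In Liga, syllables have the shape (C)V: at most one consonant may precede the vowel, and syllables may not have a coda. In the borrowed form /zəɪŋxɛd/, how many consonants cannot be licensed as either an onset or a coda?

2

Under (C)V, the unsyllabifiable consonants are /ŋ/, /d/ (no codas are permitted; onsets are limited to one consonant).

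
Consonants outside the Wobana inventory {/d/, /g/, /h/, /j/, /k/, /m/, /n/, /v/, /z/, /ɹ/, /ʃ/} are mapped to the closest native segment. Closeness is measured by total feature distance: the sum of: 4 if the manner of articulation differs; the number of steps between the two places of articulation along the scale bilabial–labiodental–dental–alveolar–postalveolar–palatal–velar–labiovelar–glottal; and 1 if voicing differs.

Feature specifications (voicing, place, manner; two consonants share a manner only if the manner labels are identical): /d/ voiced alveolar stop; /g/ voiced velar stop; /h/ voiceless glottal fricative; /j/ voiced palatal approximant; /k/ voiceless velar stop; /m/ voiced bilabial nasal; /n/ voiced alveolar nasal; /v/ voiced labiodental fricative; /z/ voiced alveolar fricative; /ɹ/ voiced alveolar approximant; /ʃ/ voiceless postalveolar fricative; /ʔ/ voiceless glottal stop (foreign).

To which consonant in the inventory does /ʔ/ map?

/k/ is closest: same manner (stop), place distance 2 (glottal→velar), same voicing; total 2. Next closest is /g/ at distance 3.

k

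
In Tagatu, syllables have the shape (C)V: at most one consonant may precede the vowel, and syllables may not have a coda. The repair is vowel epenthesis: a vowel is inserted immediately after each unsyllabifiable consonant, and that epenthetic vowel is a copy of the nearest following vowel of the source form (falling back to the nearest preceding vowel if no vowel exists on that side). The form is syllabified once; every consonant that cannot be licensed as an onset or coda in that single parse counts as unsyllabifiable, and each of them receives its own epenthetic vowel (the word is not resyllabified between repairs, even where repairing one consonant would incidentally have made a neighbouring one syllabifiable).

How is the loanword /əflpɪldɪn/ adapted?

Under (C)V, the unsyllabifiable consonants are /f/, /l/, /l/, /n/ (no codas are permitted; onsets are limited to one consonant).
Each unlicensed consonant becomes the onset of a new syllable: /f/ → /fɪ/, /l/ → /lɪ/, /l/ → /lɪ/, /n/ → /nɪ/.

əfɪlɪpɪlɪdɪnɪ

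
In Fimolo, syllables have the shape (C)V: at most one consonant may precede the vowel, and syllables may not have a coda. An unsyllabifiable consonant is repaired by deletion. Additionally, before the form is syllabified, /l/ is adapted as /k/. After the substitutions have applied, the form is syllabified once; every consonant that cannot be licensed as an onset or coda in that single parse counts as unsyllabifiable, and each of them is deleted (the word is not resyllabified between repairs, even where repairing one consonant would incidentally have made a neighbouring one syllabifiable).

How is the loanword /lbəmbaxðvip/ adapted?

bəbavi

Substitution: /l/ → /k/, giving /kbəmbaxðvip/.
Under (C)V, the unsyllabifiable consonants are /k/, /m/, /x/, /ð/, /p/ (no codas are permitted; onsets are limited to one consonant).
Deletion applies to /k/, /m/, /x/, /ð/, /p/.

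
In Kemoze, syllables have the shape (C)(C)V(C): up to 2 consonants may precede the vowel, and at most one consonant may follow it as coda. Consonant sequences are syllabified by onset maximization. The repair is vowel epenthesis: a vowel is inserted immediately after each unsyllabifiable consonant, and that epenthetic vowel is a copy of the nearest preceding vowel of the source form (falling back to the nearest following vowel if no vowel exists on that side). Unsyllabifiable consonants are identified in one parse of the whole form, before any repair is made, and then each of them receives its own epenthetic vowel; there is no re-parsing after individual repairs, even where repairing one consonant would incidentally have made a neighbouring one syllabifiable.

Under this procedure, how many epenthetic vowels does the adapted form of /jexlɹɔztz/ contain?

2

The unsyllabifiable consonants are /t/, /z/; each receives one epenthetic vowel.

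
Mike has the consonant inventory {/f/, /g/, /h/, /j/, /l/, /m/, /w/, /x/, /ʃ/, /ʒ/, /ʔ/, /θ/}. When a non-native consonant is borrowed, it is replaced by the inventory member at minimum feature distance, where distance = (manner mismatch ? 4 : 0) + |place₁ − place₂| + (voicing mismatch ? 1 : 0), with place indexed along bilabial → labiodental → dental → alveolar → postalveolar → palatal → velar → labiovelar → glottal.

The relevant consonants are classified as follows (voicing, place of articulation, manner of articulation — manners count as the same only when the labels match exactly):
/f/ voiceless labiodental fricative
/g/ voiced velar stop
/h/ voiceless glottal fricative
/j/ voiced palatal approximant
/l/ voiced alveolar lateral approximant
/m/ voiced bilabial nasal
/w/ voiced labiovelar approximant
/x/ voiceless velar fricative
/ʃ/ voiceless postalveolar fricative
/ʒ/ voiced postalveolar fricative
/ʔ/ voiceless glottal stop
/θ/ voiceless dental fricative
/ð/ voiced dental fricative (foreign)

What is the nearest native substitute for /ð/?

/θ/ is closest: same manner (fricative), place distance 0 (dental→dental), voicing differs (+1); total 1. Next closest is /f/ at distance 2.

θ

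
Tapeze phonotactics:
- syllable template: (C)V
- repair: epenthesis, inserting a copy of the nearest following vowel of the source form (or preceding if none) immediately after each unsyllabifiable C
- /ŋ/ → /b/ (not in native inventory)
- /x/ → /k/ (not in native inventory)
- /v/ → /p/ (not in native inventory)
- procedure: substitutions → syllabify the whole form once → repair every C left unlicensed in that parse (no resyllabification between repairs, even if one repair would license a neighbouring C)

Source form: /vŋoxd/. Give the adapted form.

Substitution: /v/ → /p/, /ŋ/ → /b/, /x/ → /k/, giving /pbokd/.
Under (C)V, the unsyllabifiable consonants are /p/, /k/, /d/ (no codas are permitted; onsets are limited to one consonant).
Epenthesis after each stranded consonant: /p/ → /po/, /k/ → /ko/, /d/ → /do/.

pobokodo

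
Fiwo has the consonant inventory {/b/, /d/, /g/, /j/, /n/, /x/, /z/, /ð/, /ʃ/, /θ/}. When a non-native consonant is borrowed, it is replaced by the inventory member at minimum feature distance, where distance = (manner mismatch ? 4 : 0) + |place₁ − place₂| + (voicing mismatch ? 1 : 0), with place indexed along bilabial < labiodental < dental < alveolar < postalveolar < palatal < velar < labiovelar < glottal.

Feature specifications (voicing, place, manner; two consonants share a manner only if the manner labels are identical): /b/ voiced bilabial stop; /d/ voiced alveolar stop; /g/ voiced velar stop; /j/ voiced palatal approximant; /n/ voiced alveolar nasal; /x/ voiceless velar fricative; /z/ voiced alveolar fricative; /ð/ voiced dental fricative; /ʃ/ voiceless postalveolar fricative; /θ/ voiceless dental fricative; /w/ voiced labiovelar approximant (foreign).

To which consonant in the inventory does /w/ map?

/j/ is closest: same manner (approximant), place distance 2 (labiovelar→palatal), same voicing; total 2. Next closest is /g/ at distance 5.

j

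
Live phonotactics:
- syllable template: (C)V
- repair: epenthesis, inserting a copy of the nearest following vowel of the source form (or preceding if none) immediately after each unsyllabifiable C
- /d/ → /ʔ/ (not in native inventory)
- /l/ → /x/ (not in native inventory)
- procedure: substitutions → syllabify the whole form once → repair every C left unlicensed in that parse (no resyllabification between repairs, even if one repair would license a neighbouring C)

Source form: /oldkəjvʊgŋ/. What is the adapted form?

Substitution: /l/ → /x/, /d/ → /ʔ/, giving /oxʔkəjvʊgŋ/.
The consonants /x/, /ʔ/, /j/, /g/, /ŋ/ cannot be parsed into a legal (C)V syllable (no codas are permitted; onsets are limited to one consonant).
Epenthesis after each stranded consonant: /x/ → /xə/, /ʔ/ → /ʔə/, /j/ → /jʊ/, /g/ → /gʊ/, /ŋ/ → /ŋʊ/.

oxəʔəkəjʊvʊgʊŋʊ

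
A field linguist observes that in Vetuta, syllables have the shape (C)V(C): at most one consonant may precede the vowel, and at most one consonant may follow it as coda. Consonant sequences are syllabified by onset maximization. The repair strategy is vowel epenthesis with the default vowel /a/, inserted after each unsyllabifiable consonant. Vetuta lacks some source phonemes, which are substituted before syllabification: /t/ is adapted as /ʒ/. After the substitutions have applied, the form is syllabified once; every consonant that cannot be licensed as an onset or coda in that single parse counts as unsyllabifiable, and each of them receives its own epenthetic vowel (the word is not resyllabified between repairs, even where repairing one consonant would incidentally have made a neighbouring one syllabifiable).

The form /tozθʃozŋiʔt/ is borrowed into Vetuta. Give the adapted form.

ʒozθaʃozŋiʔʒa

Substitution: /t/ → /ʒ/, giving /ʒozθʃozŋiʔʒ/.
The consonants /θ/, /ʒ/ cannot be parsed into a legal (C)V(C) syllable (at most one coda consonant is licensed; onsets are limited to one consonant).
Epenthesis after each stranded consonant: /θ/ → /θa/, /ʒ/ → /ʒa/.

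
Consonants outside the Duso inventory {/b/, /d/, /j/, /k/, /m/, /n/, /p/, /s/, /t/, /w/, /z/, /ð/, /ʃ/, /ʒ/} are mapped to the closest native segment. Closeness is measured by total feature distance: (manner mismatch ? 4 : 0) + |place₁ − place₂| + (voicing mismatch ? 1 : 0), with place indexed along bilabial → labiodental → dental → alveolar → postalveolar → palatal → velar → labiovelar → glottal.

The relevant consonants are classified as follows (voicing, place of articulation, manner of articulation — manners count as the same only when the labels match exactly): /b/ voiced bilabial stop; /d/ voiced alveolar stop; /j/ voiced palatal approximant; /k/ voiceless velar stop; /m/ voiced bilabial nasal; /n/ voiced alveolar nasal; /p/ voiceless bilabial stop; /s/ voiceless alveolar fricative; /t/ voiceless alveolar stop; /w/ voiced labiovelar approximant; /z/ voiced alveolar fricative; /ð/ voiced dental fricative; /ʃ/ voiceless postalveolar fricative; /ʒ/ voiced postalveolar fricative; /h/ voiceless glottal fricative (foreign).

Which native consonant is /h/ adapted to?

/ʃ/ is closest: same manner (fricative), place distance 4 (glottal→postalveolar), same voicing; total 4. Next closest is /s/ at distance 5.

ʃ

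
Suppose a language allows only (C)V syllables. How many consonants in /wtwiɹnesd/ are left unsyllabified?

5

Under (C)V, the unsyllabifiable consonants are /w/, /t/, /ɹ/, /s/, /d/ (no codas are permitted; onsets are limited to one consonant).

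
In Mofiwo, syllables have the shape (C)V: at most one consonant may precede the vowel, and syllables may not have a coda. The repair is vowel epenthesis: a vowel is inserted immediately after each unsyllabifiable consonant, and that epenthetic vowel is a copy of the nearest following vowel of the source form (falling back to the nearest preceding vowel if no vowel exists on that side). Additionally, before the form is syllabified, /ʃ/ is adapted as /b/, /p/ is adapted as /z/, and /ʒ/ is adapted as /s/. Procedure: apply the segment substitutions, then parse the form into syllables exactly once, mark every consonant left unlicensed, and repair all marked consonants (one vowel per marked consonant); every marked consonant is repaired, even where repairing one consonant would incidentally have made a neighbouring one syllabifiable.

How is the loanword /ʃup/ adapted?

buzu

Substitution: /ʃ/ → /b/, /p/ → /z/, giving /buz/.
Under (C)V, the unsyllabifiable consonants are /z/ (no codas are permitted; onsets are limited to one consonant).
Epenthesis after each stranded consonant: /z/ → /zu/.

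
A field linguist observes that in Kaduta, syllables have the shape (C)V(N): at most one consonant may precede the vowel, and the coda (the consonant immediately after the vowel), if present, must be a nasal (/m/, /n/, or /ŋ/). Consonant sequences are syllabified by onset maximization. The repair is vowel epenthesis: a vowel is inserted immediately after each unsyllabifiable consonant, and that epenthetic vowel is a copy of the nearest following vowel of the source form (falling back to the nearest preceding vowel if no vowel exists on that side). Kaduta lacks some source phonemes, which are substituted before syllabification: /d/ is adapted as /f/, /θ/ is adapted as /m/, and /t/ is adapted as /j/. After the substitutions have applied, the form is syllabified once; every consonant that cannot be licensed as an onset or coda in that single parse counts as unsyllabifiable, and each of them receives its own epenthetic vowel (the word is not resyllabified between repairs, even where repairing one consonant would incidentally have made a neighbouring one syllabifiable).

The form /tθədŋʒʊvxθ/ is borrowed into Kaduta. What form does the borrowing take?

jəməfʊŋʊʒʊvʊxʊmʊ

Substitution: /t/ → /j/, /θ/ → /m/, /d/ → /f/, giving /jməfŋʒʊvxm/.
Under (C)V(N), the unsyllabifiable consonants are /j/, /f/, /ŋ/, /v/, /x/, /m/ (only a nasal (/m/, /n/, or /ŋ/) is licensed in coda position; onsets are limited to one consonant).
Inserting the epenthetic vowel yields /j/ → /jə/, /f/ → /fʊ/, /ŋ/ → /ŋʊ/, /v/ → /vʊ/, /x/ → /xʊ/, /m/ → /mʊ/.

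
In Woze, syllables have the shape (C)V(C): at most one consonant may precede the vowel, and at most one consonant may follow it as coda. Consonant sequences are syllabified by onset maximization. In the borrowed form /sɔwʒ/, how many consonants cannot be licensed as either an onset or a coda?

The consonants /ʒ/ cannot be parsed into a legal (C)V(C) syllable (at most one coda consonant is licensed; onsets are limited to one consonant).

1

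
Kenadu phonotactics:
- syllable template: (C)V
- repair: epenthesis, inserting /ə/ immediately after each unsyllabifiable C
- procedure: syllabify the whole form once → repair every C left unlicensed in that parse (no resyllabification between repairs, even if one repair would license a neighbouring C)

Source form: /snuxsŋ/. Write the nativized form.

Under (C)V, the unsyllabifiable consonants are /s/, /x/, /s/, /ŋ/ (no codas are permitted; onsets are limited to one consonant).
Each unlicensed consonant becomes the onset of a new syllable: /s/ → /sə/, /x/ → /xə/, /s/ → /sə/, /ŋ/ → /ŋə/.

sənuxəsəŋə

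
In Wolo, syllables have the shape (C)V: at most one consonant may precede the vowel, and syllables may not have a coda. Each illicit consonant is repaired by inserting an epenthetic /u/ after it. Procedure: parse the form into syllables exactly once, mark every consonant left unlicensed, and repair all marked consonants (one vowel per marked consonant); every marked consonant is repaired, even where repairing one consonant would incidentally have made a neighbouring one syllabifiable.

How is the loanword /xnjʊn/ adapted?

Syllabifying with onset maximization leaves /x/, /n/, /n/ stranded (no codas are permitted; onsets are limited to one consonant).
Each unlicensed consonant becomes the onset of a new syllable: /x/ → /xu/, /n/ → /nu/, /n/ → /nu/.

xunujʊnu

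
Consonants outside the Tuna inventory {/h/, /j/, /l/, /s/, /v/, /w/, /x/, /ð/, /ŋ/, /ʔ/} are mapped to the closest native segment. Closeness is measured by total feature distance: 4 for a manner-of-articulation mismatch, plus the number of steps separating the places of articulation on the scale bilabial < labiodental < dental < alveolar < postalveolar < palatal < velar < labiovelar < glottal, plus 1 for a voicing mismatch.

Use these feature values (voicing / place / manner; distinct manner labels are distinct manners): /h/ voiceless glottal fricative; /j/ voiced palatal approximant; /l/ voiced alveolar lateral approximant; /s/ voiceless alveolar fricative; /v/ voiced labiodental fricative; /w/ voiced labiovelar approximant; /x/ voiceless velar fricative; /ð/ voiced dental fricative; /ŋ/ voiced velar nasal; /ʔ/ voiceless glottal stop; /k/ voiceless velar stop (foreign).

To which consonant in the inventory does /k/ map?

/ʔ/ is closest: same manner (stop), place distance 2 (velar→glottal), same voicing; total 2. Next closest is /x/ at distance 4.

ʔ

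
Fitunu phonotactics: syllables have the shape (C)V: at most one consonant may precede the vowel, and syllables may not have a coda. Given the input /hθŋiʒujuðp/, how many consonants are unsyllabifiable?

Under (C)V, the unsyllabifiable consonants are /h/, /θ/, /ð/, /p/ (no codas are permitted; onsets are limited to one consonant).

4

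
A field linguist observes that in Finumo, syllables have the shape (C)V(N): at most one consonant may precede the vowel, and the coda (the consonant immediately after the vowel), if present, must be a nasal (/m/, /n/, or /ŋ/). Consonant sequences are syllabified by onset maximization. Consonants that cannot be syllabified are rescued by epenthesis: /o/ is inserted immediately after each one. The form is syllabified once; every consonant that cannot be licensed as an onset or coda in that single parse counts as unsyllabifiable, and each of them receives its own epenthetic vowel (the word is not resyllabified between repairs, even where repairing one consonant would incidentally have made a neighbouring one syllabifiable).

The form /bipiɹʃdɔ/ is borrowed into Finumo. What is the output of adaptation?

bipiɹoʃodɔ

The consonants /ɹ/, /ʃ/ cannot be parsed into a legal (C)V(N) syllable (only a nasal (/m/, /n/, or /ŋ/) is licensed in coda position; onsets are limited to one consonant).
Epenthesis after each stranded consonant: /ɹ/ → /ɹo/, /ʃ/ → /ʃo/.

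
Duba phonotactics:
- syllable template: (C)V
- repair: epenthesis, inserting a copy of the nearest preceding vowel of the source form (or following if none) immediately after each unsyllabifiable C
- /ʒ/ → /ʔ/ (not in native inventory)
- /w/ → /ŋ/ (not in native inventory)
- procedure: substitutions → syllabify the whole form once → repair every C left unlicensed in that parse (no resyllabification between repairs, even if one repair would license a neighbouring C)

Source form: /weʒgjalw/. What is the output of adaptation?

Substitution: /w/ → /ŋ/, /ʒ/ → /ʔ/, giving /ŋeʔgjalŋ/.
Syllabifying with onset maximization leaves /ʔ/, /g/, /l/, /ŋ/ stranded (no codas are permitted; onsets are limited to one consonant).
Each unlicensed consonant becomes the onset of a new syllable: /ʔ/ → /ʔe/, /g/ → /ge/, /l/ → /la/, /ŋ/ → /ŋa/.

ŋeʔegejalaŋa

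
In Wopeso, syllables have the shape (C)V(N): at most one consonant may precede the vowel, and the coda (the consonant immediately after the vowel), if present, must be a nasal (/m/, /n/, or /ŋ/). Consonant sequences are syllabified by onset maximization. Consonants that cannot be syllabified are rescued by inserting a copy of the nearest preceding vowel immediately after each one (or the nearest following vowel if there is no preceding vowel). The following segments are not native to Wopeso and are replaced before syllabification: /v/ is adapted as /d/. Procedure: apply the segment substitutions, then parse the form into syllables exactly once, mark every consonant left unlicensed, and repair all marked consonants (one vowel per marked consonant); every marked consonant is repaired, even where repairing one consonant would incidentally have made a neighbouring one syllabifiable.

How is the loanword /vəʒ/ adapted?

Substitution: /v/ → /d/, giving /dəʒ/.
Under (C)V(N), the unsyllabifiable consonants are /ʒ/ (only a nasal (/m/, /n/, or /ŋ/) is licensed in coda position; onsets are limited to one consonant).
Each unlicensed consonant becomes the onset of a new syllable: /ʒ/ → /ʒə/.

dəʒə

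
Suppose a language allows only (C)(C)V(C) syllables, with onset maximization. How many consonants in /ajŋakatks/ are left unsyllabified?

2

Under (C)(C)V(C), the unsyllabifiable consonants are /k/, /s/ (at most one coda consonant is licensed; onsets may contain at most 2 consonants).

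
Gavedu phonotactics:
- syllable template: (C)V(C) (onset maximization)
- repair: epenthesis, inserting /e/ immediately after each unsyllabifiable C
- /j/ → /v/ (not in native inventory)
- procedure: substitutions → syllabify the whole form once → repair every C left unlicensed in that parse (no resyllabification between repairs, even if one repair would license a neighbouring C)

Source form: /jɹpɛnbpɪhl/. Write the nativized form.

veɹepɛnbepɪhle

Substitution: /j/ → /v/, giving /vɹpɛnbpɪhl/.
The consonants /v/, /ɹ/, /b/, /l/ cannot be parsed into a legal (C)V(C) syllable (at most one coda consonant is licensed; onsets are limited to one consonant).
Epenthesis after each stranded consonant: /v/ → /ve/, /ɹ/ → /ɹe/, /b/ → /be/, /l/ → /le/.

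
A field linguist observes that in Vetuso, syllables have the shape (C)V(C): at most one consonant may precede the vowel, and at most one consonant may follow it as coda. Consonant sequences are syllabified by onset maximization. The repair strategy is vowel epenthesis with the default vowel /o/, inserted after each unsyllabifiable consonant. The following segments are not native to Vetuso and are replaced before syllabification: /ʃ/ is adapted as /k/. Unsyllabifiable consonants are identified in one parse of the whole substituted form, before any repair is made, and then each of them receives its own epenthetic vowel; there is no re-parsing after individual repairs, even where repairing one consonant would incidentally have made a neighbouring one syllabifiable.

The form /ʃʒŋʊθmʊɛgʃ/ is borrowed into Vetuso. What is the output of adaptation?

Substitution: /ʃ/ → /k/, giving /kʒŋʊθmʊɛgk/.
Under (C)V(C), the unsyllabifiable consonants are /k/, /ʒ/, /k/ (at most one coda consonant is licensed; onsets are limited to one consonant).
Each unlicensed consonant becomes the onset of a new syllable: /k/ → /ko/, /ʒ/ → /ʒo/, /k/ → /ko/.

koʒoŋʊθmʊɛgko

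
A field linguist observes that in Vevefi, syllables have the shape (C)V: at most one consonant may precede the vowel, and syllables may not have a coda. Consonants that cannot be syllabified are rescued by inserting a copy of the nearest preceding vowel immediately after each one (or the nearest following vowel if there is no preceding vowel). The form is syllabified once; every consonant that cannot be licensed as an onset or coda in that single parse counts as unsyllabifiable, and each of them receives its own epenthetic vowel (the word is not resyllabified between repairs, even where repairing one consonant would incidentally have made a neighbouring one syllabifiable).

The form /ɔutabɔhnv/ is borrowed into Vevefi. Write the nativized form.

The consonants /h/, /n/, /v/ cannot be parsed into a legal (C)V syllable (no codas are permitted; onsets are limited to one consonant).
Each unlicensed consonant becomes the onset of a new syllable: /h/ → /hɔ/, /n/ → /nɔ/, /v/ → /vɔ/.

ɔutabɔhɔnɔvɔ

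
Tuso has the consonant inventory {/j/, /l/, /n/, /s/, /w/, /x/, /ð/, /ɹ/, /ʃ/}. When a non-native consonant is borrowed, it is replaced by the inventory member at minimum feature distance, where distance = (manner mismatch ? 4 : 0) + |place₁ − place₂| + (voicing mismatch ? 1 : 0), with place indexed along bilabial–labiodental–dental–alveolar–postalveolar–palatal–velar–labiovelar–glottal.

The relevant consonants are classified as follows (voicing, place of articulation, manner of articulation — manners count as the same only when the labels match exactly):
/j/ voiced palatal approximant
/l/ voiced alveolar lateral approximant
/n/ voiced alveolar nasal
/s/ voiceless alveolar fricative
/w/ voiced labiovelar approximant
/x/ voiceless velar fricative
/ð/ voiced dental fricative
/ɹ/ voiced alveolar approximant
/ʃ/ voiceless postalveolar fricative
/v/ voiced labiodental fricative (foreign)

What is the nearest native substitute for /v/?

/ð/ is closest: same manner (fricative), place distance 1 (labiodental→dental), same voicing; total 1. Next closest is /s/ at distance 3.

ð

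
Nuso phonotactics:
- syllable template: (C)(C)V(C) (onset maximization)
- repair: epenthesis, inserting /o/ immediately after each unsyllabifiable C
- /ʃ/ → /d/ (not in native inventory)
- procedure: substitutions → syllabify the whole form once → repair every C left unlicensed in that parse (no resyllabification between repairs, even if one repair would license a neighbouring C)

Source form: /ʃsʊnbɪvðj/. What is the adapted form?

Substitution: /ʃ/ → /d/, giving /dsʊnbɪvðj/.
Syllabifying with onset maximization leaves /ð/, /j/ stranded (at most one coda consonant is licensed; onsets may contain at most 2 consonants).
Epenthesis after each stranded consonant: /ð/ → /ðo/, /j/ → /jo/.

dsʊnbɪvðojo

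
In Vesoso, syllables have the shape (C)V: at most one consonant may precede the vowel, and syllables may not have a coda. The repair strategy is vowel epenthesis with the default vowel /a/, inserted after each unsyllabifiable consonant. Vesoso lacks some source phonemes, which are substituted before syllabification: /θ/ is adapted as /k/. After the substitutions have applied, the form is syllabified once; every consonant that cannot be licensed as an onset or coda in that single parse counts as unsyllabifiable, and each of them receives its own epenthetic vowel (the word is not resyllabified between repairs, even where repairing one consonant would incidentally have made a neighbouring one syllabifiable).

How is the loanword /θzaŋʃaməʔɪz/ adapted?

Substitution: /θ/ → /k/, giving /kzaŋʃaməʔɪz/.
The consonants /k/, /ŋ/, /z/ cannot be parsed into a legal (C)V syllable (no codas are permitted; onsets are limited to one consonant).
Each unlicensed consonant becomes the onset of a new syllable: /k/ → /ka/, /ŋ/ → /ŋa/, /z/ → /za/.

kazaŋaʃaməʔɪza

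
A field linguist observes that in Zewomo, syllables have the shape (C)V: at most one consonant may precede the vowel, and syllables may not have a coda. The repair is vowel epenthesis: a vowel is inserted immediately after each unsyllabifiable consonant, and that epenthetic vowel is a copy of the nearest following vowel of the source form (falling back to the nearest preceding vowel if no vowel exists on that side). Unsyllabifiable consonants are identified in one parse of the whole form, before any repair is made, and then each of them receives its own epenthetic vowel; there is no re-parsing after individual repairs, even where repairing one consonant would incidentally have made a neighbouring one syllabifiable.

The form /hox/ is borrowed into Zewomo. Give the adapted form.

hoxo

Syllabifying with onset maximization leaves /x/ stranded (no codas are permitted; onsets are limited to one consonant).
Inserting the epenthetic vowel yields /x/ → /xo/.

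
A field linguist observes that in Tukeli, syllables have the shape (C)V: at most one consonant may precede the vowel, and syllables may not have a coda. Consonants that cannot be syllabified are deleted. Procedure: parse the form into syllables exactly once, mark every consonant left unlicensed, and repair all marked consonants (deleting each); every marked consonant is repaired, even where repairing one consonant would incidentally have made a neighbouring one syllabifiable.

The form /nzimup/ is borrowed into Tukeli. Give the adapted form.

Syllabifying with onset maximization leaves /n/, /p/ stranded (no codas are permitted; onsets are limited to one consonant).
Each unlicensed consonant is deleted: /n/, /p/.

zimu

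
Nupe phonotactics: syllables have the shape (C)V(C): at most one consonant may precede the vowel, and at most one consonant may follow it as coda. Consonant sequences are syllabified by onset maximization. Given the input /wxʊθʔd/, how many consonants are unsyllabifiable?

Syllabifying with onset maximization leaves /w/, /ʔ/, /d/ stranded (at most one coda consonant is licensed; onsets are limited to one consonant).

3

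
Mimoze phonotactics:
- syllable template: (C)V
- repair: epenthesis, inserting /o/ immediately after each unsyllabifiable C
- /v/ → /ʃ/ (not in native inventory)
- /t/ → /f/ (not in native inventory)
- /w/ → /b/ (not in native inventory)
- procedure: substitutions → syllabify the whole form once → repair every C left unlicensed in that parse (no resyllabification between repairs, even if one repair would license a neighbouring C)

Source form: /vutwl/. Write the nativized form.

ʃufobolo

Substitution: /v/ → /ʃ/, /t/ → /f/, /w/ → /b/, giving /ʃufbl/.
Under (C)V, the unsyllabifiable consonants are /f/, /b/, /l/ (no codas are permitted; onsets are limited to one consonant).
Each unlicensed consonant becomes the onset of a new syllable: /f/ → /fo/, /b/ → /bo/, /l/ → /lo/.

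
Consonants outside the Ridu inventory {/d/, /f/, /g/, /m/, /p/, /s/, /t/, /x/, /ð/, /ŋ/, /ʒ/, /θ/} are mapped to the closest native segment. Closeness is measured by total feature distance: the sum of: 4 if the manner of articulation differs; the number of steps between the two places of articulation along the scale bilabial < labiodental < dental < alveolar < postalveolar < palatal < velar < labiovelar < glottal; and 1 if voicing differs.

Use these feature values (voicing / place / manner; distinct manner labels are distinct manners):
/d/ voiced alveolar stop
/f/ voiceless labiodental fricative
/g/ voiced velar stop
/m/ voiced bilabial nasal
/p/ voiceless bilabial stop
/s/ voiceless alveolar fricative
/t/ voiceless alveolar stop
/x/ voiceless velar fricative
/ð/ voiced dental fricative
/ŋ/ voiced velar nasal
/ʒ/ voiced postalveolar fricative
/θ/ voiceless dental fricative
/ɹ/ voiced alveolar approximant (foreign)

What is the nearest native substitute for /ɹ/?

d

/d/ is closest: manner differs (approximant→stop, +4), place distance 0 (alveolar→alveolar), same voicing; total 4. Next closest is /s/ at distance 5.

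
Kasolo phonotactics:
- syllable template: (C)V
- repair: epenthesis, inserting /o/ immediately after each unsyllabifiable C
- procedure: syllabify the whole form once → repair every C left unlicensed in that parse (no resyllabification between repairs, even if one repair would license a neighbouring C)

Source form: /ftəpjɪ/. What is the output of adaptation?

Under (C)V, the unsyllabifiable consonants are /f/, /p/ (no codas are permitted; onsets are limited to one consonant).
Epenthesis after each stranded consonant: /f/ → /fo/, /p/ → /po/.

fotəpojɪ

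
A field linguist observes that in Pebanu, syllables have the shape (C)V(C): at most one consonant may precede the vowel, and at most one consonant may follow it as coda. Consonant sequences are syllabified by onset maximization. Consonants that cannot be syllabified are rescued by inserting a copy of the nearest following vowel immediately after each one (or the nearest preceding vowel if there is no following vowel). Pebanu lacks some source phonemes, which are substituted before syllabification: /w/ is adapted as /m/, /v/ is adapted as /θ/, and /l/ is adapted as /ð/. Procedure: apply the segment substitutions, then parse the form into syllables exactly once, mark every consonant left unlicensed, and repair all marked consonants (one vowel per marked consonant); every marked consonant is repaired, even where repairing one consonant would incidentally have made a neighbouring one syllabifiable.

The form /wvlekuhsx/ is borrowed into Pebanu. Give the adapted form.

meθeðekuhsuxu

Substitution: /w/ → /m/, /v/ → /θ/, /l/ → /ð/, giving /mθðekuhsx/.
The consonants /m/, /θ/, /s/, /x/ cannot be parsed into a legal (C)V(C) syllable (at most one coda consonant is licensed; onsets are limited to one consonant).
Epenthesis after each stranded consonant: /m/ → /me/, /θ/ → /θe/, /s/ → /su/, /x/ → /xu/.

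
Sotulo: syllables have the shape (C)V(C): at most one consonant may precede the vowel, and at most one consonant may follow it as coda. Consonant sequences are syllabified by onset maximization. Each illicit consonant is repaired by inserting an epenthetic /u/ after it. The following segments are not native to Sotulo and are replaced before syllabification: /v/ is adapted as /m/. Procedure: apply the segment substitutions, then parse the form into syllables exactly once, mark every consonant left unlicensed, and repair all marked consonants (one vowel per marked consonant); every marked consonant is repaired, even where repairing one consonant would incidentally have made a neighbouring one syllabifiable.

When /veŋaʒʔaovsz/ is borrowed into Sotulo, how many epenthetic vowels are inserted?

2

After substitution the input is /meŋaʒʔaomsz/.
The unsyllabifiable consonants are /s/, /z/; each receives one epenthetic vowel.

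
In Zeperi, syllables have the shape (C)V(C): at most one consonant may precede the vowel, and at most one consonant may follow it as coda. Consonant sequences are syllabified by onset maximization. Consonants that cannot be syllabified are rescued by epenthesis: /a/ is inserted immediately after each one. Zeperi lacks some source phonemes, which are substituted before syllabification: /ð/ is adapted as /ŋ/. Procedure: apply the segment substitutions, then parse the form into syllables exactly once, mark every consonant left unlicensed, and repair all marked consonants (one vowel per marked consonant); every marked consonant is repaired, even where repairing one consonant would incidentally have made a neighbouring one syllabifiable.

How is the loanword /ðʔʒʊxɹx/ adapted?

ŋaʔaʒʊxɹaxa

Substitution: /ð/ → /ŋ/, giving /ŋʔʒʊxɹx/.
Syllabifying with onset maximization leaves /ŋ/, /ʔ/, /ɹ/, /x/ stranded (at most one coda consonant is licensed; onsets are limited to one consonant).
Epenthesis after each stranded consonant: /ŋ/ → /ŋa/, /ʔ/ → /ʔa/, /ɹ/ → /ɹa/, /x/ → /xa/.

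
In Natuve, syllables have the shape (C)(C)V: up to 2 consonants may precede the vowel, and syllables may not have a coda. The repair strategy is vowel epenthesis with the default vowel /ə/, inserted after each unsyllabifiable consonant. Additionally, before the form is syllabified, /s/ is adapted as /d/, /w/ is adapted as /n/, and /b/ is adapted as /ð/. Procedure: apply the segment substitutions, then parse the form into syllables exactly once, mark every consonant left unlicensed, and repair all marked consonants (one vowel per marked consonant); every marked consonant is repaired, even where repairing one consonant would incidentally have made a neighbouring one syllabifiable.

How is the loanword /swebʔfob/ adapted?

dneðəʔfoðə

Substitution: /s/ → /d/, /w/ → /n/, /b/ → /ð/, giving /dneðʔfoð/.
Under (C)(C)V, the unsyllabifiable consonants are /ð/, /ð/ (no codas are permitted; onsets may contain at most 2 consonants).
Each unlicensed consonant becomes the onset of a new syllable: /ð/ → /ðə/, /ð/ → /ðə/.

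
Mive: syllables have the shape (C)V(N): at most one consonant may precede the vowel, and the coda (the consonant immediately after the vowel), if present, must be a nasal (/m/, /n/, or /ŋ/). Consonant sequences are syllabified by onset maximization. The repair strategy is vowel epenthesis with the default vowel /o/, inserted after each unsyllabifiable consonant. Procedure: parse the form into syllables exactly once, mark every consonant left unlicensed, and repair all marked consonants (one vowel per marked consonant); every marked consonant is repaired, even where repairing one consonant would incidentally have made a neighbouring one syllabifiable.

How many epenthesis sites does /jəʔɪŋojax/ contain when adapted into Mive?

The unsyllabifiable consonants are /x/; each receives one epenthetic vowel.

1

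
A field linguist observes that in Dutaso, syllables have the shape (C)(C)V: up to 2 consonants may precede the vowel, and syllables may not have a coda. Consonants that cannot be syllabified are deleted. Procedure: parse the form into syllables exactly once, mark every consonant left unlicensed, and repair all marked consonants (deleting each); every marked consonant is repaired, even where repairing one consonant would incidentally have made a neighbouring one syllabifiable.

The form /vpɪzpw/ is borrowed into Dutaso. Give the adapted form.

vpɪ

Syllabifying with onset maximization leaves /z/, /p/, /w/ stranded (no codas are permitted; onsets may contain at most 2 consonants).
Deleting the stranded consonants removes /z/, /p/, /w/.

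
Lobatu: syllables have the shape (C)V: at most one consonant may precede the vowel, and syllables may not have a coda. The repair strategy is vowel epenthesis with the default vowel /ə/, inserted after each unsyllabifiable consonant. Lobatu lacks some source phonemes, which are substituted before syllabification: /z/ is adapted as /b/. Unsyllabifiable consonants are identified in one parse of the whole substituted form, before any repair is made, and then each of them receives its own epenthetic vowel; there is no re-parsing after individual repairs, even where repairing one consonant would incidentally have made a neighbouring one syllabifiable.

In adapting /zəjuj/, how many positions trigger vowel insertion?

1

After substitution the input is /bəjuj/.
The unsyllabifiable consonants are /j/; each receives one epenthetic vowel.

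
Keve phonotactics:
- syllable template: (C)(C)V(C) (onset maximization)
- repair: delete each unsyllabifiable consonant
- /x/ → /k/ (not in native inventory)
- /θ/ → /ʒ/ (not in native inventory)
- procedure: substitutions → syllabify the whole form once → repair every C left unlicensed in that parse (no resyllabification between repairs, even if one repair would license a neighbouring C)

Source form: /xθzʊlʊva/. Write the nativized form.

Substitution: /x/ → /k/, /θ/ → /ʒ/, giving /kʒzʊlʊva/.
The consonants /k/ cannot be parsed into a legal (C)(C)V(C) syllable (at most one coda consonant is licensed; onsets may contain at most 2 consonants).
Deletion applies to /k/.

ʒzʊlʊva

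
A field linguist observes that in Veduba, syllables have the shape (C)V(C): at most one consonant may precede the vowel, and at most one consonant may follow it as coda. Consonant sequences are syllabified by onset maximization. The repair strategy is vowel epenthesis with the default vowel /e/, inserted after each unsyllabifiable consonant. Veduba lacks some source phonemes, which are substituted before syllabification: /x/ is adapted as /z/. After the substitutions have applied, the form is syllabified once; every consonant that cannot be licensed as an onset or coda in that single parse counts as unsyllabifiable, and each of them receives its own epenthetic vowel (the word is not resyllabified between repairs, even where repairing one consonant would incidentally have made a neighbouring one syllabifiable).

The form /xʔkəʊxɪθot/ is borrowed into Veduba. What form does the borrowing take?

Substitution: /x/ → /z/, giving /zʔkəʊzɪθot/.
Syllabifying with onset maximization leaves /z/, /ʔ/ stranded (at most one coda consonant is licensed; onsets are limited to one consonant).
Each unlicensed consonant becomes the onset of a new syllable: /z/ → /ze/, /ʔ/ → /ʔe/.

zeʔekəʊzɪθot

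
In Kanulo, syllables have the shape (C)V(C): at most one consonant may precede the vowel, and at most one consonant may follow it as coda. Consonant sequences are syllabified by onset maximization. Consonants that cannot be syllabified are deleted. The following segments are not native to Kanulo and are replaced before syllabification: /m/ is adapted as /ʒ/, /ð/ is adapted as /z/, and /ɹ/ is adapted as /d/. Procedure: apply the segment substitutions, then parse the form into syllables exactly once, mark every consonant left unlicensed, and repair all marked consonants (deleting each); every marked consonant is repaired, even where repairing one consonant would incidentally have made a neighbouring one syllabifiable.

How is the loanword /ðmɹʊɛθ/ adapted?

dʊɛθ

Substitution: /ð/ → /z/, /m/ → /ʒ/, /ɹ/ → /d/, giving /zʒdʊɛθ/.
Syllabifying with onset maximization leaves /z/, /ʒ/ stranded (at most one coda consonant is licensed; onsets are limited to one consonant).
Deletion applies to /z/, /ʒ/.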